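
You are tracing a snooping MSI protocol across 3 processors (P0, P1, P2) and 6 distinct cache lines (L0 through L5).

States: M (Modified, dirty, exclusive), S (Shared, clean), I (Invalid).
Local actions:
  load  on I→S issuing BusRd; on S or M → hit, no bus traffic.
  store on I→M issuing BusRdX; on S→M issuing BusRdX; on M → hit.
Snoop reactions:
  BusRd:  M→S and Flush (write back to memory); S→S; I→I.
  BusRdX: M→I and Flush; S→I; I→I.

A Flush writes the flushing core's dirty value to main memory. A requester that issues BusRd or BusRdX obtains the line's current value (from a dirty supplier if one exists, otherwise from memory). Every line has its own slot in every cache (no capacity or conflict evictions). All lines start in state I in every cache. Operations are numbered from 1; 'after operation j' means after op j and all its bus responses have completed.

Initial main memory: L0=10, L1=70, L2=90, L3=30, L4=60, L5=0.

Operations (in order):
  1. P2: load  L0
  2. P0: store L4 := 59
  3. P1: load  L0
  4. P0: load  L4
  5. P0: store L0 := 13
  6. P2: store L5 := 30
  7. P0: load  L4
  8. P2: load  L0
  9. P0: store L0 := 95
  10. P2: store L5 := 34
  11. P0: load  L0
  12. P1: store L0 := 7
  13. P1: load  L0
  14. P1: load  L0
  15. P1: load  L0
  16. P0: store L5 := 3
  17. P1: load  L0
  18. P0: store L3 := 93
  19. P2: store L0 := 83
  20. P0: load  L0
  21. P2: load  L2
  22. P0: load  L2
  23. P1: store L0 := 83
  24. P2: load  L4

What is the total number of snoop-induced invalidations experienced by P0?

step 1: P2: load  L0  ⟶  IIS  (L0)  txn=BusRd  M[L0]=10
step 2: P0: store L4 := 59  ⟶  MII  (L4)  txn=BusRdX  M[L4]=60
step 3: P1: load  L0  ⟶  ISS  (L0)  txn=BusRd  M[L0]=10
step 4: P0: load  L4  ⟶  MII  (L4)  txn=∅  M[L4]=60
step 5: P0: store L0 := 13  ⟶  MII  (L0)  txn=BusRdX  M[L0]=10
step 6: P2: store L5 := 30  ⟶  IIM  (L5)  txn=BusRdX  M[L5]=0
step 7: P0: load  L4  ⟶  MII  (L4)  txn=∅  M[L4]=60
step 8: P2: load  L0  ⟶  SIS  (L0)  txn=BusRd+Flush  M[L0]=13
step 9: P0: store L0 := 95  ⟶  MII  (L0)  txn=BusRdX  M[L0]=13
step 10: P2: store L5 := 34  ⟶  IIM  (L5)  txn=∅  M[L5]=0
step 11: P0: load  L0  ⟶  MII  (L0)  txn=∅  M[L0]=13
step 12: P1: store L0 := 7  ⟶  IMI  (L0)  txn=BusRdX+Flush  M[L0]=95
step 13: P1: load  L0  ⟶  IMI  (L0)  txn=∅  M[L0]=95
step 14: P1: load  L0  ⟶  IMI  (L0)  txn=∅  M[L0]=95
step 15: P1: load  L0  ⟶  IMI  (L0)  txn=∅  M[L0]=95
step 16: P0: store L5 := 3  ⟶  MII  (L5)  txn=BusRdX+Flush  M[L5]=34
step 17: P1: load  L0  ⟶  IMI  (L0)  txn=∅  M[L0]=95
step 18: P0: store L3 := 93  ⟶  MII  (L3)  txn=BusRdX  M[L3]=30
step 19: P2: store L0 := 83  ⟶  IIM  (L0)  txn=BusRdX+Flush  M[L0]=7
step 20: P0: load  L0  ⟶  SIS  (L0)  txn=BusRd+Flush  M[L0]=83
step 21: P2: load  L2  ⟶  IIS  (L2)  txn=BusRd  M[L2]=90
step 22: P0: load  L2  ⟶  SIS  (L2)  txn=BusRd  M[L2]=90
step 23: P1: store L0 := 83  ⟶  IMI  (L0)  txn=BusRdX  M[L0]=83
step 24: P2: load  L4  ⟶  SIS  (L4)  txn=BusRd+Flush  M[L4]=59

invalidations = 2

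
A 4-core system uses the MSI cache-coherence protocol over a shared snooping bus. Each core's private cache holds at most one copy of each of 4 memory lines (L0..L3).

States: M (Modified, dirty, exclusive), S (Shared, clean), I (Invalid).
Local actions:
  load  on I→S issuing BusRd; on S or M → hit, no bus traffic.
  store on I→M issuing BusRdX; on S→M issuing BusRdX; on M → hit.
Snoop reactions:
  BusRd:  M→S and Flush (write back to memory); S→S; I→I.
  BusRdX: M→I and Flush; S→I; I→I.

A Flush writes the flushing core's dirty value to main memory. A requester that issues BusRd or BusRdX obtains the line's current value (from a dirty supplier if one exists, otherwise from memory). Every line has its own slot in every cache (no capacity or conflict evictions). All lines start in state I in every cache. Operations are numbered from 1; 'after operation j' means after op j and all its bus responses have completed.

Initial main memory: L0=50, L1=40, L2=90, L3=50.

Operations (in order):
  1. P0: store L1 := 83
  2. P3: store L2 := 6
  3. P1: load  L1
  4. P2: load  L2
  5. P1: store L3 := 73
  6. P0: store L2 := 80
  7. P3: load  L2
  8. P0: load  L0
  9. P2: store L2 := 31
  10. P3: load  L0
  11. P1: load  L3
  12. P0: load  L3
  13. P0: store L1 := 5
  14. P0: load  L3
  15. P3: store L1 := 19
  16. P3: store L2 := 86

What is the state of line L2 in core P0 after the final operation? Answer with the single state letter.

  op1 P0: store L1 := 83 → M/I/I/I on L1; bus BusRdX; mem=40
  op2 P3: store L2 := 6 → I/I/I/M on L2; bus BusRdX; mem=90
  op3 P1: load  L1 → S/S/I/I on L1; bus BusRd Flush; mem=83
  op4 P2: load  L2 → I/I/S/S on L2; bus BusRd Flush; mem=6
  op5 P1: store L3 := 73 → I/M/I/I on L3; bus BusRdX; mem=50
  op6 P0: store L2 := 80 → M/I/I/I on L2; bus BusRdX; mem=6
  op7 P3: load  L2 → S/I/I/S on L2; bus BusRd Flush; mem=80
  op8 P0: load  L0 → S/I/I/I on L0; bus BusRd; mem=50
  op9 P2: store L2 := 31 → I/I/M/I on L2; bus BusRdX; mem=80
  op10 P3: load  L0 → S/I/I/S on L0; bus BusRd; mem=50
  op11 P1: load  L3 → I/M/I/I on L3; bus (none); mem=50
  op12 P0: load  L3 → S/S/I/I on L3; bus BusRd Flush; mem=73
  op13 P0: store L1 := 5 → M/I/I/I on L1; bus BusRdX; mem=83
  op14 P0: load  L3 → S/S/I/I on L3; bus (none); mem=73
  op15 P3: store L1 := 19 → I/I/I/M on L1; bus BusRdX Flush; mem=5
  op16 P3: store L2 := 86 → I/I/I/M on L2; bus BusRdX Flush; mem=31

state = I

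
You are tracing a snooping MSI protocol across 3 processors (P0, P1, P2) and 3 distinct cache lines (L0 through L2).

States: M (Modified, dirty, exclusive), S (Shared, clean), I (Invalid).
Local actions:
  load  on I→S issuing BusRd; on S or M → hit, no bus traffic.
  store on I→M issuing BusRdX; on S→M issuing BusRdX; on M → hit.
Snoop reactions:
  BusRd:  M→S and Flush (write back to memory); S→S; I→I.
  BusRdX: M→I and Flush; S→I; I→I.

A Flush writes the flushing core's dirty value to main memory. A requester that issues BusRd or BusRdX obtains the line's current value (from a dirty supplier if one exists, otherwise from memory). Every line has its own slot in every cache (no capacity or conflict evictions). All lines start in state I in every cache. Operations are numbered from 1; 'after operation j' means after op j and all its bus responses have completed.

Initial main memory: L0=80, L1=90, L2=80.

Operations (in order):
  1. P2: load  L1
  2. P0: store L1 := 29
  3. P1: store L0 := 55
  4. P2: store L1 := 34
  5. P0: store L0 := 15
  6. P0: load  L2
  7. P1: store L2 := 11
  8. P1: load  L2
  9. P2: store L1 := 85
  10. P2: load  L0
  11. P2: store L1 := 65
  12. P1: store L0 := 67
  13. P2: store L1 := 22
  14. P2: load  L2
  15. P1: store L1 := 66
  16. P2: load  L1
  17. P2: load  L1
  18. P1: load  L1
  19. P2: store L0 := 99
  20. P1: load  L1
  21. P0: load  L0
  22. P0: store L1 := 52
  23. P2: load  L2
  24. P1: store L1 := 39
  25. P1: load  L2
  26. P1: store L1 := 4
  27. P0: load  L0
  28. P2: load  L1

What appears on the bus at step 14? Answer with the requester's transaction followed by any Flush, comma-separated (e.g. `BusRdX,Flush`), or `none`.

[1] P2: load  L1 | P0:I, P1:I, P2:S(90) | bus: BusRd
[2] P0: store L1 := 29 | P0:M(29), P1:I, P2:I | bus: BusRdX
[3] P1: store L0 := 55 | P0:I, P1:M(55), P2:I | bus: BusRdX
[4] P2: store L1 := 34 | P0:I, P1:I, P2:M(34) | bus: BusRdX,Flush
[5] P0: store L0 := 15 | P0:M(15), P1:I, P2:I | bus: BusRdX,Flush
[6] P0: load  L2 | P0:S(80), P1:I, P2:I | bus: BusRd
[7] P1: store L2 := 11 | P0:I, P1:M(11), P2:I | bus: BusRdX
[8] P1: load  L2 | P0:I, P1:M(11), P2:I | bus: none
[9] P2: store L1 := 85 | P0:I, P1:I, P2:M(85) | bus: none
[10] P2: load  L0 | P0:S(15), P1:I, P2:S(15) | bus: BusRd,Flush
[11] P2: store L1 := 65 | P0:I, P1:I, P2:M(65) | bus: none
[12] P1: store L0 := 67 | P0:I, P1:M(67), P2:I | bus: BusRdX
[13] P2: store L1 := 22 | P0:I, P1:I, P2:M(22) | bus: none
[14] P2: load  L2 | P0:I, P1:S(11), P2:S(11) | bus: BusRd,Flush
[15] P1: store L1 := 66 | P0:I, P1:M(66), P2:I | bus: BusRdX,Flush
[16] P2: load  L1 | P0:I, P1:S(66), P2:S(66) | bus: BusRd,Flush
[17] P2: load  L1 | P0:I, P1:S(66), P2:S(66) | bus: none
[18] P1: load  L1 | P0:I, P1:S(66), P2:S(66) | bus: none
[19] P2: store L0 := 99 | P0:I, P1:I, P2:M(99) | bus: BusRdX,Flush
[20] P1: load  L1 | P0:I, P1:S(66), P2:S(66) | bus: none
[21] P0: load  L0 | P0:S(99), P1:I, P2:S(99) | bus: BusRd,Flush
[22] P0: store L1 := 52 | P0:M(52), P1:I, P2:I | bus: BusRdX
[23] P2: load  L2 | P0:I, P1:S(11), P2:S(11) | bus: none
[24] P1: store L1 := 39 | P0:I, P1:M(39), P2:I | bus: BusRdX,Flush
[25] P1: load  L2 | P0:I, P1:S(11), P2:S(11) | bus: none
[26] P1: store L1 := 4 | P0:I, P1:M(4), P2:I | bus: none
[27] P0: load  L0 | P0:S(99), P1:I, P2:S(99) | bus: none
[28] P2: load  L1 | P0:I, P1:S(4), P2:S(4) | bus: BusRd,Flush

bus = BusRd,Flush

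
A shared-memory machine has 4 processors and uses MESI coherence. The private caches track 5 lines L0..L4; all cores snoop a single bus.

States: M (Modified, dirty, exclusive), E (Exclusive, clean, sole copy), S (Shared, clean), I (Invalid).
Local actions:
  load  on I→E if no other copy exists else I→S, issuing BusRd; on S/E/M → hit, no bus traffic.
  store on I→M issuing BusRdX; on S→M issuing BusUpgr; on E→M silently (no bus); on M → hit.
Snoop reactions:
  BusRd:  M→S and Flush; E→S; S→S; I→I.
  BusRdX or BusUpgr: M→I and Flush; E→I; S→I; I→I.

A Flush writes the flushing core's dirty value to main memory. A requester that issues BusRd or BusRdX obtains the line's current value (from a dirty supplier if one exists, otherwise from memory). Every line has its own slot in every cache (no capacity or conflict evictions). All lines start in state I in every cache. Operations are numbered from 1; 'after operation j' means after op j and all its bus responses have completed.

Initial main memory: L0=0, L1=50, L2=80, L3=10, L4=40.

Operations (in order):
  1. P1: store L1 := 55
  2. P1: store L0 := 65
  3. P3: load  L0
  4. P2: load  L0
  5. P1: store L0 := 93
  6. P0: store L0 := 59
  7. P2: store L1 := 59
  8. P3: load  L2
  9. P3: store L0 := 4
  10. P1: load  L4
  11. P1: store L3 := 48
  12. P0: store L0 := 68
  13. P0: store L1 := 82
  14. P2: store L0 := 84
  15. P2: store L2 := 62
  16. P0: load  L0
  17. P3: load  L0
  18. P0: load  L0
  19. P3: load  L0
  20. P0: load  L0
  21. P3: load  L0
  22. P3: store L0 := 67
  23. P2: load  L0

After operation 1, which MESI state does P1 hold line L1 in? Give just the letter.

state = M

step 1: P1: store L1 := 55  ⟶  IMII  (L1)  txn=BusRdX  M[L1]=50
step 2: P1: store L0 := 65  ⟶  IMII  (L0)  txn=BusRdX  M[L0]=0
step 3: P3: load  L0  ⟶  ISIS  (L0)  txn=BusRd+Flush  M[L0]=65
step 4: P2: load  L0  ⟶  ISSS  (L0)  txn=BusRd  M[L0]=65
step 5: P1: store L0 := 93  ⟶  IMII  (L0)  txn=BusUpgr  M[L0]=65
step 6: P0: store L0 := 59  ⟶  MIII  (L0)  txn=BusRdX+Flush  M[L0]=93
step 7: P2: store L1 := 59  ⟶  IIMI  (L1)  txn=BusRdX+Flush  M[L1]=55
step 8: P3: load  L2  ⟶  IIIE  (L2)  txn=BusRd  M[L2]=80
step 9: P3: store L0 := 4  ⟶  IIIM  (L0)  txn=BusRdX+Flush  M[L0]=59
step 10: P1: load  L4  ⟶  IEII  (L4)  txn=BusRd  M[L4]=40
step 11: P1: store L3 := 48  ⟶  IMII  (L3)  txn=BusRdX  M[L3]=10
step 12: P0: store L0 := 68  ⟶  MIII  (L0)  txn=BusRdX+Flush  M[L0]=4
step 13: P0: store L1 := 82  ⟶  MIII  (L1)  txn=BusRdX+Flush  M[L1]=59
step 14: P2: store L0 := 84  ⟶  IIMI  (L0)  txn=BusRdX+Flush  M[L0]=68
step 15: P2: store L2 := 62  ⟶  IIMI  (L2)  txn=BusRdX  M[L2]=80
step 16: P0: load  L0  ⟶  SISI  (L0)  txn=BusRd+Flush  M[L0]=84
step 17: P3: load  L0  ⟶  SISS  (L0)  txn=BusRd  M[L0]=84
step 18: P0: load  L0  ⟶  SISS  (L0)  txn=∅  M[L0]=84
step 19: P3: load  L0  ⟶  SISS  (L0)  txn=∅  M[L0]=84
step 20: P0: load  L0  ⟶  SISS  (L0)  txn=∅  M[L0]=84
step 21: P3: load  L0  ⟶  SISS  (L0)  txn=∅  M[L0]=84
step 22: P3: store L0 := 67  ⟶  IIIM  (L0)  txn=BusUpgr  M[L0]=84
step 23: P2: load  L0  ⟶  IISS  (L0)  txn=BusRd+Flush  M[L0]=67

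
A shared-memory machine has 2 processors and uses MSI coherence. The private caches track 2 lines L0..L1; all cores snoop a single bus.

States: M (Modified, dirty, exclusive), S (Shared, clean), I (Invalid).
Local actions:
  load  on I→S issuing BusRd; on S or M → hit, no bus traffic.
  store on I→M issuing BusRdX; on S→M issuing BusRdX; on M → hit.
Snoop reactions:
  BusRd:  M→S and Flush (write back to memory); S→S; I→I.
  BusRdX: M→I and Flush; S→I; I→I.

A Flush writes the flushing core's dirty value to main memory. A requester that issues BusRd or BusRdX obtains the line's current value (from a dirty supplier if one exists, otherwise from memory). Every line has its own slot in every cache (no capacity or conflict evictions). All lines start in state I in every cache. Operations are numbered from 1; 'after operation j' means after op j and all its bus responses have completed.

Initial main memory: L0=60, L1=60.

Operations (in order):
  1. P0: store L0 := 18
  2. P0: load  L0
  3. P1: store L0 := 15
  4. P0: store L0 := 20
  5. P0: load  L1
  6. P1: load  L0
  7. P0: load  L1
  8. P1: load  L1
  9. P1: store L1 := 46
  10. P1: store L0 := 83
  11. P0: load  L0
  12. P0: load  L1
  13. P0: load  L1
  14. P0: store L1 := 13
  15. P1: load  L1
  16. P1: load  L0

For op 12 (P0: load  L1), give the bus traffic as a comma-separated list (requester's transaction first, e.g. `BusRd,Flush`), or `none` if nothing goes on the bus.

bus = BusRd,Flush

  op1 P0: store L0 := 18 → M/I on L0; bus BusRdX; mem=60
  op2 P0: load  L0 → M/I on L0; bus (none); mem=60
  op3 P1: store L0 := 15 → I/M on L0; bus BusRdX Flush; mem=18
  op4 P0: store L0 := 20 → M/I on L0; bus BusRdX Flush; mem=15
  op5 P0: load  L1 → S/I on L1; bus BusRd; mem=60
  op6 P1: load  L0 → S/S on L0; bus BusRd Flush; mem=20
  op7 P0: load  L1 → S/I on L1; bus (none); mem=60
  op8 P1: load  L1 → S/S on L1; bus BusRd; mem=60
  op9 P1: store L1 := 46 → I/M on L1; bus BusRdX; mem=60
  op10 P1: store L0 := 83 → I/M on L0; bus BusRdX; mem=20
  op11 P0: load  L0 → S/S on L0; bus BusRd Flush; mem=83
  op12 P0: load  L1 → S/S on L1; bus BusRd Flush; mem=46
  op13 P0: load  L1 → S/S on L1; bus (none); mem=46
  op14 P0: store L1 := 13 → M/I on L1; bus BusRdX; mem=46
  op15 P1: load  L1 → S/S on L1; bus BusRd Flush; mem=13
  op16 P1: load  L0 → S/S on L0; bus (none); mem=83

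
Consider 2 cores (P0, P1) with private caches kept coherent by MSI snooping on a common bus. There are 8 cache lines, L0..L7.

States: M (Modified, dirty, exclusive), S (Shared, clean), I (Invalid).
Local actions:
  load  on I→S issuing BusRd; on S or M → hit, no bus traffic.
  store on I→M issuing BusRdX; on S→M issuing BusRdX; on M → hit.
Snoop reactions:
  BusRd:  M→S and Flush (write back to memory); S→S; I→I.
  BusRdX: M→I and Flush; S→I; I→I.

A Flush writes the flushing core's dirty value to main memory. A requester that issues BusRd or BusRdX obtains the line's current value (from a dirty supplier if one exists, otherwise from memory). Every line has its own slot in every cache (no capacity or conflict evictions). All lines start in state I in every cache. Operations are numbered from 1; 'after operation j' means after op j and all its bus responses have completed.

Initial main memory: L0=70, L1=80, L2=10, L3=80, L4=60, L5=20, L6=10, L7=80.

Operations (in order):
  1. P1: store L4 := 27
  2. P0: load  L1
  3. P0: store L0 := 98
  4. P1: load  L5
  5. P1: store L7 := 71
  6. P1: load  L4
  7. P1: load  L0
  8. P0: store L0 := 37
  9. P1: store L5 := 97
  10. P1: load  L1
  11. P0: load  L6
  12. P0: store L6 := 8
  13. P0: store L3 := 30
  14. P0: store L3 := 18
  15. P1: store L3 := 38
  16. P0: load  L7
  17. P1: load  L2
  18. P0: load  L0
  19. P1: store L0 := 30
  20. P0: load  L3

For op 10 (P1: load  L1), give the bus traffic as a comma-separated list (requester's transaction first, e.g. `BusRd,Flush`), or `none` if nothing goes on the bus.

bus = BusRd

1. P1: store L4 := 27  bus=[BusRdX]  L4: P0=I P1=M  mem[L4]=60
2. P0: load  L1  bus=[BusRd]  L1: P0=S P1=I  mem[L1]=80
3. P0: store L0 := 98  bus=[BusRdX]  L0: P0=M P1=I  mem[L0]=70
4. P1: load  L5  bus=[BusRd]  L5: P0=I P1=S  mem[L5]=20
5. P1: store L7 := 71  bus=[BusRdX]  L7: P0=I P1=M  mem[L7]=80
6. P1: load  L4  bus=[-]  L4: P0=I P1=M  mem[L4]=60
7. P1: load  L0  bus=[BusRd,Flush]  L0: P0=S P1=S  mem[L0]=98
8. P0: store L0 := 37  bus=[BusRdX]  L0: P0=M P1=I  mem[L0]=98
9. P1: store L5 := 97  bus=[BusRdX]  L5: P0=I P1=M  mem[L5]=20
10. P1: load  L1  bus=[BusRd]  L1: P0=S P1=S  mem[L1]=80
11. P0: load  L6  bus=[BusRd]  L6: P0=S P1=I  mem[L6]=10
12. P0: store L6 := 8  bus=[BusRdX]  L6: P0=M P1=I  mem[L6]=10
13. P0: store L3 := 30  bus=[BusRdX]  L3: P0=M P1=I  mem[L3]=80
14. P0: store L3 := 18  bus=[-]  L3: P0=M P1=I  mem[L3]=80
15. P1: store L3 := 38  bus=[BusRdX,Flush]  L3: P0=I P1=M  mem[L3]=18
16. P0: load  L7  bus=[BusRd,Flush]  L7: P0=S P1=S  mem[L7]=71
17. P1: load  L2  bus=[BusRd]  L2: P0=I P1=S  mem[L2]=10
18. P0: load  L0  bus=[-]  L0: P0=M P1=I  mem[L0]=98
19. P1: store L0 := 30  bus=[BusRdX,Flush]  L0: P0=I P1=M  mem[L0]=37
20. P0: load  L3  bus=[BusRd,Flush]  L3: P0=S P1=S  mem[L3]=38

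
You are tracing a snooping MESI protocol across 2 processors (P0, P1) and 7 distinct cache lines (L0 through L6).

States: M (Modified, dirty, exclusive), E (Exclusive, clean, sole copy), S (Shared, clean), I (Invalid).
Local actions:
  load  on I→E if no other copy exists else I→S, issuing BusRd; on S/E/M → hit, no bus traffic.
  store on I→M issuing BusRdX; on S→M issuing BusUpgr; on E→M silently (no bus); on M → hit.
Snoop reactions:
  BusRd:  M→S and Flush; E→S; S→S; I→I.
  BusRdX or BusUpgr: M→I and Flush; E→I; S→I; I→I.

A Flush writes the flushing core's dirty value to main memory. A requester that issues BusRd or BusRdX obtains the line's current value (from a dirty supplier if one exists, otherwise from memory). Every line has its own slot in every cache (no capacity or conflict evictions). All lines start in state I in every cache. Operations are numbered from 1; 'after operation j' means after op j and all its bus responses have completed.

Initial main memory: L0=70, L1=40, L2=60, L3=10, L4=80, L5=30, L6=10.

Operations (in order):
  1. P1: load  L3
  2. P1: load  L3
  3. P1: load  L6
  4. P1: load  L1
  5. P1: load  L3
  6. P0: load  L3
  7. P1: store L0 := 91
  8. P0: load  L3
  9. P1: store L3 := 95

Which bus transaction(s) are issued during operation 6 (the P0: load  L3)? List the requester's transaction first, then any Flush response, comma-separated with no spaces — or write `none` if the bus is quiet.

bus = BusRd

  op1 P1: load  L3 → I/E on L3; bus BusRd; mem=10
  op2 P1: load  L3 → I/E on L3; bus (none); mem=10
  op3 P1: load  L6 → I/E on L6; bus BusRd; mem=10
  op4 P1: load  L1 → I/E on L1; bus BusRd; mem=40
  op5 P1: load  L3 → I/E on L3; bus (none); mem=10
  op6 P0: load  L3 → S/S on L3; bus BusRd; mem=10
  op7 P1: store L0 := 91 → I/M on L0; bus BusRdX; mem=70
  op8 P0: load  L3 → S/S on L3; bus (none); mem=10
  op9 P1: store L3 := 95 → I/M on L3; bus BusUpgr; mem=10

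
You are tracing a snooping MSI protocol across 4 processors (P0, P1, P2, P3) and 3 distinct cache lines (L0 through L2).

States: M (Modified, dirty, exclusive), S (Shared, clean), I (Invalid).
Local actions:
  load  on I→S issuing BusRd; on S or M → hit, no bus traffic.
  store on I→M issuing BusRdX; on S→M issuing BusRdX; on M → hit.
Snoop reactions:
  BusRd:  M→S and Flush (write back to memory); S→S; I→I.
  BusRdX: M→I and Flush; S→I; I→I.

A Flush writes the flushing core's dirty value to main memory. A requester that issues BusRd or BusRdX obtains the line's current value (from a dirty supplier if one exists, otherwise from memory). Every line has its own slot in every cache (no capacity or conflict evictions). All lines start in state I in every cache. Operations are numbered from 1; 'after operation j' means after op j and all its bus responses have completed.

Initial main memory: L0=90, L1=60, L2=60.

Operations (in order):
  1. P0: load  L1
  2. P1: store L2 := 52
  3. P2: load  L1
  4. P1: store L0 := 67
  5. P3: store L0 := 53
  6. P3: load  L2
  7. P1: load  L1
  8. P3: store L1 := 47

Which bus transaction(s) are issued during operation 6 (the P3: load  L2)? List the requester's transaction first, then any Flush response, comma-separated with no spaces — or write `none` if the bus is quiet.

bus = BusRd,Flush

  op1 P0: load  L1 → S/I/I/I on L1; bus BusRd; mem=60
  op2 P1: store L2 := 52 → I/M/I/I on L2; bus BusRdX; mem=60
  op3 P2: load  L1 → S/I/S/I on L1; bus BusRd; mem=60
  op4 P1: store L0 := 67 → I/M/I/I on L0; bus BusRdX; mem=90
  op5 P3: store L0 := 53 → I/I/I/M on L0; bus BusRdX Flush; mem=67
  op6 P3: load  L2 → I/S/I/S on L2; bus BusRd Flush; mem=52
  op7 P1: load  L1 → S/S/S/I on L1; bus BusRd; mem=60
  op8 P3: store L1 := 47 → I/I/I/M on L1; bus BusRdX; mem=60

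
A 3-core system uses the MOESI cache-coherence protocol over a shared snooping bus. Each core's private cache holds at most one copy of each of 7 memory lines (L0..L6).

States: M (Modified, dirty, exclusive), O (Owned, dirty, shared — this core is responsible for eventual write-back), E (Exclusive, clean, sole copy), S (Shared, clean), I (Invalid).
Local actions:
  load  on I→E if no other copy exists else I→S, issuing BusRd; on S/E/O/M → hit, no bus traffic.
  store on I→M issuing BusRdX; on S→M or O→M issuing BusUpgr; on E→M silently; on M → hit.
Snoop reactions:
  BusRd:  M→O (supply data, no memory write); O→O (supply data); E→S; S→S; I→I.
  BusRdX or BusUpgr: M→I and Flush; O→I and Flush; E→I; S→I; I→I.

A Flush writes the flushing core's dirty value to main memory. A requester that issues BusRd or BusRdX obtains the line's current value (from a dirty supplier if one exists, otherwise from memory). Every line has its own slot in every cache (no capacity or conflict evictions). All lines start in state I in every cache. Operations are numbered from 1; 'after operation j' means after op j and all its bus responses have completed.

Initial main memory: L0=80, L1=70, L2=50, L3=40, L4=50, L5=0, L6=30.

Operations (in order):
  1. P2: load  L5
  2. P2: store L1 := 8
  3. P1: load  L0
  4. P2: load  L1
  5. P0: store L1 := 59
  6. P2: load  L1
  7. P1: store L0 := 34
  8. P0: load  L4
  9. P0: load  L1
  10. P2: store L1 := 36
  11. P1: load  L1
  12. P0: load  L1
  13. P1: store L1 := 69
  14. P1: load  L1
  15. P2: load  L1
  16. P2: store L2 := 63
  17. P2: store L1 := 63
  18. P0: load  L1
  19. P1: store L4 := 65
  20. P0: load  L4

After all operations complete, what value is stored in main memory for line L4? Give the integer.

step 1: P2: load  L5  ⟶  IIE  (L5)  txn=BusRd  M[L5]=0
step 2: P2: store L1 := 8  ⟶  IIM  (L1)  txn=BusRdX  M[L1]=70
step 3: P1: load  L0  ⟶  IEI  (L0)  txn=BusRd  M[L0]=80
step 4: P2: load  L1  ⟶  IIM  (L1)  txn=∅  M[L1]=70
step 5: P0: store L1 := 59  ⟶  MII  (L1)  txn=BusRdX+Flush  M[L1]=8
step 6: P2: load  L1  ⟶  OIS  (L1)  txn=BusRd  M[L1]=8
step 7: P1: store L0 := 34  ⟶  IMI  (L0)  txn=∅  M[L0]=80
step 8: P0: load  L4  ⟶  EII  (L4)  txn=BusRd  M[L4]=50
step 9: P0: load  L1  ⟶  OIS  (L1)  txn=∅  M[L1]=8
step 10: P2: store L1 := 36  ⟶  IIM  (L1)  txn=BusUpgr+Flush  M[L1]=59
step 11: P1: load  L1  ⟶  ISO  (L1)  txn=BusRd  M[L1]=59
step 12: P0: load  L1  ⟶  SSO  (L1)  txn=BusRd  M[L1]=59
step 13: P1: store L1 := 69  ⟶  IMI  (L1)  txn=BusUpgr+Flush  M[L1]=36
step 14: P1: load  L1  ⟶  IMI  (L1)  txn=∅  M[L1]=36
step 15: P2: load  L1  ⟶  IOS  (L1)  txn=BusRd  M[L1]=36
step 16: P2: store L2 := 63  ⟶  IIM  (L2)  txn=BusRdX  M[L2]=50
step 17: P2: store L1 := 63  ⟶  IIM  (L1)  txn=BusUpgr+Flush  M[L1]=69
step 18: P0: load  L1  ⟶  SIO  (L1)  txn=BusRd  M[L1]=69
step 19: P1: store L4 := 65  ⟶  IMI  (L4)  txn=BusRdX  M[L4]=50
step 20: P0: load  L4  ⟶  SOI  (L4)  txn=BusRd  M[L4]=50

memory[L4] = 50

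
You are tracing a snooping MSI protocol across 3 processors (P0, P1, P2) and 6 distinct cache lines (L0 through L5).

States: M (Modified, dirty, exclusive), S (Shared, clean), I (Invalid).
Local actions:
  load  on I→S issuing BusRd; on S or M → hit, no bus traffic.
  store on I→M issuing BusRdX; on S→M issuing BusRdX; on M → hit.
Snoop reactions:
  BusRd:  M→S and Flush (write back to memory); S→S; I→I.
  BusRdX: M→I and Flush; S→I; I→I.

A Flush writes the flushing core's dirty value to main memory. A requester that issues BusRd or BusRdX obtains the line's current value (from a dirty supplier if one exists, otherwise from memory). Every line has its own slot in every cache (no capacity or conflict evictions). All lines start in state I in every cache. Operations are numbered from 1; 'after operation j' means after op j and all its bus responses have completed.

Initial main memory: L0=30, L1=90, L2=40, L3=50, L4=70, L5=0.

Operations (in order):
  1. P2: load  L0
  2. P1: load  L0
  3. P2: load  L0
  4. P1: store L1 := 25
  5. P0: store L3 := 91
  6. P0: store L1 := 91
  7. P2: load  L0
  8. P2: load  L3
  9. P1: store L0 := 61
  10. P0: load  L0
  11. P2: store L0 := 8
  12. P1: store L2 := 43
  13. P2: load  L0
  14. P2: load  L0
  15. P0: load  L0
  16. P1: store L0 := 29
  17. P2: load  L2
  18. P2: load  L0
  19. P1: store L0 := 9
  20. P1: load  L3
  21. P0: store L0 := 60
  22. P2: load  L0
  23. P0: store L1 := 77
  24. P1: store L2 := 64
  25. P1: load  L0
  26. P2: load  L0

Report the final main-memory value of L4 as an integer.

[1] P2: load  L0 | P0:I, P1:I, P2:S(30) | bus: BusRd
[2] P1: load  L0 | P0:I, P1:S(30), P2:S(30) | bus: BusRd
[3] P2: load  L0 | P0:I, P1:S(30), P2:S(30) | bus: none
[4] P1: store L1 := 25 | P0:I, P1:M(25), P2:I | bus: BusRdX
[5] P0: store L3 := 91 | P0:M(91), P1:I, P2:I | bus: BusRdX
[6] P0: store L1 := 91 | P0:M(91), P1:I, P2:I | bus: BusRdX,Flush
[7] P2: load  L0 | P0:I, P1:S(30), P2:S(30) | bus: none
[8] P2: load  L3 | P0:S(91), P1:I, P2:S(91) | bus: BusRd,Flush
[9] P1: store L0 := 61 | P0:I, P1:M(61), P2:I | bus: BusRdX
[10] P0: load  L0 | P0:S(61), P1:S(61), P2:I | bus: BusRd,Flush
[11] P2: store L0 := 8 | P0:I, P1:I, P2:M(8) | bus: BusRdX
[12] P1: store L2 := 43 | P0:I, P1:M(43), P2:I | bus: BusRdX
[13] P2: load  L0 | P0:I, P1:I, P2:M(8) | bus: none
[14] P2: load  L0 | P0:I, P1:I, P2:M(8) | bus: none
[15] P0: load  L0 | P0:S(8), P1:I, P2:S(8) | bus: BusRd,Flush
[16] P1: store L0 := 29 | P0:I, P1:M(29), P2:I | bus: BusRdX
[17] P2: load  L2 | P0:I, P1:S(43), P2:S(43) | bus: BusRd,Flush
[18] P2: load  L0 | P0:I, P1:S(29), P2:S(29) | bus: BusRd,Flush
[19] P1: store L0 := 9 | P0:I, P1:M(9), P2:I | bus: BusRdX
[20] P1: load  L3 | P0:S(91), P1:S(91), P2:S(91) | bus: BusRd
[21] P0: store L0 := 60 | P0:M(60), P1:I, P2:I | bus: BusRdX,Flush
[22] P2: load  L0 | P0:S(60), P1:I, P2:S(60) | bus: BusRd,Flush
[23] P0: store L1 := 77 | P0:M(77), P1:I, P2:I | bus: none
[24] P1: store L2 := 64 | P0:I, P1:M(64), P2:I | bus: BusRdX
[25] P1: load  L0 | P0:S(60), P1:S(60), P2:S(60) | bus: BusRd
[26] P2: load  L0 | P0:S(60), P1:S(60), P2:S(60) | bus: none

memory[L4] = 70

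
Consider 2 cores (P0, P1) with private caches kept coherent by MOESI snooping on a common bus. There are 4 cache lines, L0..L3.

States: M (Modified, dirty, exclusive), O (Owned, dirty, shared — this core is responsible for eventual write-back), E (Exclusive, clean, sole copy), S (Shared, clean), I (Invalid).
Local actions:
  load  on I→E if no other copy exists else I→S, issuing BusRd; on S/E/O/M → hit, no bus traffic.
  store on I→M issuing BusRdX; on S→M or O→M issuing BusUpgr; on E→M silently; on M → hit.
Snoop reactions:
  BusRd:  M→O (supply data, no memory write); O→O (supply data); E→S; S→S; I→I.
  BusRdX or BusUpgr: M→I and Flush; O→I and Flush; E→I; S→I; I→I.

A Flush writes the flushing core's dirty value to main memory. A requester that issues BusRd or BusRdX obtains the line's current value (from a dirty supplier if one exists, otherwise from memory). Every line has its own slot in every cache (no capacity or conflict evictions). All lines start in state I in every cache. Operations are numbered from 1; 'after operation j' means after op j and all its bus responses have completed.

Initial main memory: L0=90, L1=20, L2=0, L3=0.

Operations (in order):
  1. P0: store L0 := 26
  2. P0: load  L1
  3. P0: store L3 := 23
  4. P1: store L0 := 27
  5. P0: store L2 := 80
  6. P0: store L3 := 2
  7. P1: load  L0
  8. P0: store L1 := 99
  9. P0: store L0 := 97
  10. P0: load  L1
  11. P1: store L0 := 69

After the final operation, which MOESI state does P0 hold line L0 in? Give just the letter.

  op1 P0: store L0 := 26 → M/I on L0; bus BusRdX; mem=90
  op2 P0: load  L1 → E/I on L1; bus BusRd; mem=20
  op3 P0: store L3 := 23 → M/I on L3; bus BusRdX; mem=0
  op4 P1: store L0 := 27 → I/M on L0; bus BusRdX Flush; mem=26
  op5 P0: store L2 := 80 → M/I on L2; bus BusRdX; mem=0
  op6 P0: store L3 := 2 → M/I on L3; bus (none); mem=0
  op7 P1: load  L0 → I/M on L0; bus (none); mem=26
  op8 P0: store L1 := 99 → M/I on L1; bus (none); mem=20
  op9 P0: store L0 := 97 → M/I on L0; bus BusRdX Flush; mem=27
  op10 P0: load  L1 → M/I on L1; bus (none); mem=20
  op11 P1: store L0 := 69 → I/M on L0; bus BusRdX Flush; mem=97

state = I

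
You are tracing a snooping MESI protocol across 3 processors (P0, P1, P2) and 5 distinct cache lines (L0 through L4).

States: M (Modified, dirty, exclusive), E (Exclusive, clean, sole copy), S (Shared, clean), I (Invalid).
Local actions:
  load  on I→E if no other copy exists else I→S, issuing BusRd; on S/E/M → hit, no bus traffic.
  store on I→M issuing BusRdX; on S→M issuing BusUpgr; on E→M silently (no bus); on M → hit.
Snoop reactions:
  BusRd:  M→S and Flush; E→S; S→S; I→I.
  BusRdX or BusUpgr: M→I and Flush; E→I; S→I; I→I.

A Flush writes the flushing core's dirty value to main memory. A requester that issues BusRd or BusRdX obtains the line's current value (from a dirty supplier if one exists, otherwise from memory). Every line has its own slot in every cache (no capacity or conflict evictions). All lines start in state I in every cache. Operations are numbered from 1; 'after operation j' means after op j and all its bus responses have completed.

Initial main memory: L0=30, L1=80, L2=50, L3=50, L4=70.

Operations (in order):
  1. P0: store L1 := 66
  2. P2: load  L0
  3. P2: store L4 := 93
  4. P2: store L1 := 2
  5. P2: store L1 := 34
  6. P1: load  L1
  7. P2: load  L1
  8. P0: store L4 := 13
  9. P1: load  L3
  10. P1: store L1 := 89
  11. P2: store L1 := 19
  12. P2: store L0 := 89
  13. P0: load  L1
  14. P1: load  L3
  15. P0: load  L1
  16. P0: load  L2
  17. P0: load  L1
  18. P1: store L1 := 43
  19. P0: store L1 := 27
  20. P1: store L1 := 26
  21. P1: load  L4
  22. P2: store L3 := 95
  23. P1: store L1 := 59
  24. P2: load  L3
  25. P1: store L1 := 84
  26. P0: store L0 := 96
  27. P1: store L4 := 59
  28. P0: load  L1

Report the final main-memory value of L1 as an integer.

memory[L1] = 84

step 1: P0: store L1 := 66  ⟶  MII  (L1)  txn=BusRdX  M[L1]=80
step 2: P2: load  L0  ⟶  IIE  (L0)  txn=BusRd  M[L0]=30
step 3: P2: store L4 := 93  ⟶  IIM  (L4)  txn=BusRdX  M[L4]=70
step 4: P2: store L1 := 2  ⟶  IIM  (L1)  txn=BusRdX+Flush  M[L1]=66
step 5: P2: store L1 := 34  ⟶  IIM  (L1)  txn=∅  M[L1]=66
step 6: P1: load  L1  ⟶  ISS  (L1)  txn=BusRd+Flush  M[L1]=34
step 7: P2: load  L1  ⟶  ISS  (L1)  txn=∅  M[L1]=34
step 8: P0: store L4 := 13  ⟶  MII  (L4)  txn=BusRdX+Flush  M[L4]=93
step 9: P1: load  L3  ⟶  IEI  (L3)  txn=BusRd  M[L3]=50
step 10: P1: store L1 := 89  ⟶  IMI  (L1)  txn=BusUpgr  M[L1]=34
step 11: P2: store L1 := 19  ⟶  IIM  (L1)  txn=BusRdX+Flush  M[L1]=89
step 12: P2: store L0 := 89  ⟶  IIM  (L0)  txn=∅  M[L0]=30
step 13: P0: load  L1  ⟶  SIS  (L1)  txn=BusRd+Flush  M[L1]=19
step 14: P1: load  L3  ⟶  IEI  (L3)  txn=∅  M[L3]=50
step 15: P0: load  L1  ⟶  SIS  (L1)  txn=∅  M[L1]=19
step 16: P0: load  L2  ⟶  EII  (L2)  txn=BusRd  M[L2]=50
step 17: P0: load  L1  ⟶  SIS  (L1)  txn=∅  M[L1]=19
step 18: P1: store L1 := 43  ⟶  IMI  (L1)  txn=BusRdX  M[L1]=19
step 19: P0: store L1 := 27  ⟶  MII  (L1)  txn=BusRdX+Flush  M[L1]=43
step 20: P1: store L1 := 26  ⟶  IMI  (L1)  txn=BusRdX+Flush  M[L1]=27
step 21: P1: load  L4  ⟶  SSI  (L4)  txn=BusRd+Flush  M[L4]=13
step 22: P2: store L3 := 95  ⟶  IIM  (L3)  txn=BusRdX  M[L3]=50
step 23: P1: store L1 := 59  ⟶  IMI  (L1)  txn=∅  M[L1]=27
step 24: P2: load  L3  ⟶  IIM  (L3)  txn=∅  M[L3]=50
step 25: P1: store L1 := 84  ⟶  IMI  (L1)  txn=∅  M[L1]=27
step 26: P0: store L0 := 96  ⟶  MII  (L0)  txn=BusRdX+Flush  M[L0]=89
step 27: P1: store L4 := 59  ⟶  IMI  (L4)  txn=BusUpgr  M[L4]=13
step 28: P0: load  L1  ⟶  SSI  (L1)  txn=BusRd+Flush  M[L1]=84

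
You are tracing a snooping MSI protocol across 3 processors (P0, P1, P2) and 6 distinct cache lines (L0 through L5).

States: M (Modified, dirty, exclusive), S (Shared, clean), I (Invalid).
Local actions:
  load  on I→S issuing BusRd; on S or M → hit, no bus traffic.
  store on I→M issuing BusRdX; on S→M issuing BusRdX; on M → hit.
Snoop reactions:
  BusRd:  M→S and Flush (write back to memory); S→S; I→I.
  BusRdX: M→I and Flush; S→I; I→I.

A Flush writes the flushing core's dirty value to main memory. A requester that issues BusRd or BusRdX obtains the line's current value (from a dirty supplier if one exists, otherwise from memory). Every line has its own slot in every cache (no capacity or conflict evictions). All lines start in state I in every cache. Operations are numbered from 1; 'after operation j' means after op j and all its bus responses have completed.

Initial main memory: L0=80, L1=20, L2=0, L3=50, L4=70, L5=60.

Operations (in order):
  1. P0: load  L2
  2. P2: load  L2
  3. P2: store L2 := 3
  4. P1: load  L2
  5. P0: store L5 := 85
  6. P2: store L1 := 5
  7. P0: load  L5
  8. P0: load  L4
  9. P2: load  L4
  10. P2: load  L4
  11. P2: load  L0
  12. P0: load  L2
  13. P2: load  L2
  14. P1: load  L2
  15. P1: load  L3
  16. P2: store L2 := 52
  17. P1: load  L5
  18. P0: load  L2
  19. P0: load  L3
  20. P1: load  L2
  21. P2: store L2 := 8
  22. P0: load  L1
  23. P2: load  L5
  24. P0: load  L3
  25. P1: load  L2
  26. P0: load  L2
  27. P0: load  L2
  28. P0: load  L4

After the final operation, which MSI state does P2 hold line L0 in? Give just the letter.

state = S

1. P0: load  L2  bus=[BusRd]  L2: P0=S P1=I P2=I  mem[L2]=0
2. P2: load  L2  bus=[BusRd]  L2: P0=S P1=I P2=S  mem[L2]=0
3. P2: store L2 := 3  bus=[BusRdX]  L2: P0=I P1=I P2=M  mem[L2]=0
4. P1: load  L2  bus=[BusRd,Flush]  L2: P0=I P1=S P2=S  mem[L2]=3
5. P0: store L5 := 85  bus=[BusRdX]  L5: P0=M P1=I P2=I  mem[L5]=60
6. P2: store L1 := 5  bus=[BusRdX]  L1: P0=I P1=I P2=M  mem[L1]=20
7. P0: load  L5  bus=[-]  L5: P0=M P1=I P2=I  mem[L5]=60
8. P0: load  L4  bus=[BusRd]  L4: P0=S P1=I P2=I  mem[L4]=70
9. P2: load  L4  bus=[BusRd]  L4: P0=S P1=I P2=S  mem[L4]=70
10. P2: load  L4  bus=[-]  L4: P0=S P1=I P2=S  mem[L4]=70
11. P2: load  L0  bus=[BusRd]  L0: P0=I P1=I P2=S  mem[L0]=80
12. P0: load  L2  bus=[BusRd]  L2: P0=S P1=S P2=S  mem[L2]=3
13. P2: load  L2  bus=[-]  L2: P0=S P1=S P2=S  mem[L2]=3
14. P1: load  L2  bus=[-]  L2: P0=S P1=S P2=S  mem[L2]=3
15. P1: load  L3  bus=[BusRd]  L3: P0=I P1=S P2=I  mem[L3]=50
16. P2: store L2 := 52  bus=[BusRdX]  L2: P0=I P1=I P2=M  mem[L2]=3
17. P1: load  L5  bus=[BusRd,Flush]  L5: P0=S P1=S P2=I  mem[L5]=85
18. P0: load  L2  bus=[BusRd,Flush]  L2: P0=S P1=I P2=S  mem[L2]=52
19. P0: load  L3  bus=[BusRd]  L3: P0=S P1=S P2=I  mem[L3]=50
20. P1: load  L2  bus=[BusRd]  L2: P0=S P1=S P2=S  mem[L2]=52
21. P2: store L2 := 8  bus=[BusRdX]  L2: P0=I P1=I P2=M  mem[L2]=52
22. P0: load  L1  bus=[BusRd,Flush]  L1: P0=S P1=I P2=S  mem[L1]=5
23. P2: load  L5  bus=[BusRd]  L5: P0=S P1=S P2=S  mem[L5]=85
24. P0: load  L3  bus=[-]  L3: P0=S P1=S P2=I  mem[L3]=50
25. P1: load  L2  bus=[BusRd,Flush]  L2: P0=I P1=S P2=S  mem[L2]=8
26. P0: load  L2  bus=[BusRd]  L2: P0=S P1=S P2=S  mem[L2]=8
27. P0: load  L2  bus=[-]  L2: P0=S P1=S P2=S  mem[L2]=8
28. P0: load  L4  bus=[-]  L4: P0=S P1=I P2=S  mem[L4]=70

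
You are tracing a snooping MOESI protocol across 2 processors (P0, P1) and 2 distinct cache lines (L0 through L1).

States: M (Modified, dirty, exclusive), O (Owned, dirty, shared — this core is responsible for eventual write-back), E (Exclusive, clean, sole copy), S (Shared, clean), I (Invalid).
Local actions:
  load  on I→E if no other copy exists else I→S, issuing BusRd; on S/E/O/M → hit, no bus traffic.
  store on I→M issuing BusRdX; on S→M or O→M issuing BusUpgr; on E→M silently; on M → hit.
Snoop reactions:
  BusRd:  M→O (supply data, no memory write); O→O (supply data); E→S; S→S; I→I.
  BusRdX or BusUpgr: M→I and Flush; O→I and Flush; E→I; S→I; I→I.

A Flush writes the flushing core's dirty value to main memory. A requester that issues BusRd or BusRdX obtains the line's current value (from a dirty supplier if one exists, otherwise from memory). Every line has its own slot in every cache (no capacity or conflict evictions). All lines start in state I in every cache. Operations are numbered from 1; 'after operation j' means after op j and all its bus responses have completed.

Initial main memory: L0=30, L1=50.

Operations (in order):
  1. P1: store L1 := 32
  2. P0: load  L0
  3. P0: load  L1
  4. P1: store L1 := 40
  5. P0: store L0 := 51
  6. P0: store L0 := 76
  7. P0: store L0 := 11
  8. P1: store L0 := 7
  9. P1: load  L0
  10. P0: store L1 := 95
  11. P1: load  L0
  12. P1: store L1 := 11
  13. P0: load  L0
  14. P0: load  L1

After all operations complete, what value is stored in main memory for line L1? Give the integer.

1. P1: store L1 := 32  bus=[BusRdX]  L1: P0=I P1=M  mem[L1]=50
2. P0: load  L0  bus=[BusRd]  L0: P0=E P1=I  mem[L0]=30
3. P0: load  L1  bus=[BusRd]  L1: P0=S P1=O  mem[L1]=50
4. P1: store L1 := 40  bus=[BusUpgr]  L1: P0=I P1=M  mem[L1]=50
5. P0: store L0 := 51  bus=[-]  L0: P0=M P1=I  mem[L0]=30
6. P0: store L0 := 76  bus=[-]  L0: P0=M P1=I  mem[L0]=30
7. P0: store L0 := 11  bus=[-]  L0: P0=M P1=I  mem[L0]=30
8. P1: store L0 := 7  bus=[BusRdX,Flush]  L0: P0=I P1=M  mem[L0]=11
9. P1: load  L0  bus=[-]  L0: P0=I P1=M  mem[L0]=11
10. P0: store L1 := 95  bus=[BusRdX,Flush]  L1: P0=M P1=I  mem[L1]=40
11. P1: load  L0  bus=[-]  L0: P0=I P1=M  mem[L0]=11
12. P1: store L1 := 11  bus=[BusRdX,Flush]  L1: P0=I P1=M  mem[L1]=95
13. P0: load  L0  bus=[BusRd]  L0: P0=S P1=O  mem[L0]=11
14. P0: load  L1  bus=[BusRd]  L1: P0=S P1=O  mem[L1]=95

memory[L1] = 95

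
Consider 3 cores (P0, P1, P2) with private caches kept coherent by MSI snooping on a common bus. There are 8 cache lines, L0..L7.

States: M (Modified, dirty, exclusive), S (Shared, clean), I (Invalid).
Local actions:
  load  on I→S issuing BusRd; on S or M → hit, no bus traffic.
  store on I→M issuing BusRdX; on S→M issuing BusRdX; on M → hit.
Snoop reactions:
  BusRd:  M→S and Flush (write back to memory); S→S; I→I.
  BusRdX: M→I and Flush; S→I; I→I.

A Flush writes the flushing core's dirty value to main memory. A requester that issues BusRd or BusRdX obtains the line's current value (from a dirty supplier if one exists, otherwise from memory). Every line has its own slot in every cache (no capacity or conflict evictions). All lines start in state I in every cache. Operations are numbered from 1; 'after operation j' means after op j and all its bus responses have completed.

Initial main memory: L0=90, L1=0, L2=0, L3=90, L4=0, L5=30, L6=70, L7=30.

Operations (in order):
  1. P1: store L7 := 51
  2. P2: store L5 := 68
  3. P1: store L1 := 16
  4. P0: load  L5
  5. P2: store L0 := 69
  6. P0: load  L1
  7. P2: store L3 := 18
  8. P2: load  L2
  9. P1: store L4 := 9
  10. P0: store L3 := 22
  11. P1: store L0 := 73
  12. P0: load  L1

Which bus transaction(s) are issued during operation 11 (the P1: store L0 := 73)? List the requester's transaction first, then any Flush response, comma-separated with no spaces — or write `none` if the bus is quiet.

[1] P1: store L7 := 51 | P0:I, P1:M(51), P2:I | bus: BusRdX
[2] P2: store L5 := 68 | P0:I, P1:I, P2:M(68) | bus: BusRdX
[3] P1: store L1 := 16 | P0:I, P1:M(16), P2:I | bus: BusRdX
[4] P0: load  L5 | P0:S(68), P1:I, P2:S(68) | bus: BusRd,Flush
[5] P2: store L0 := 69 | P0:I, P1:I, P2:M(69) | bus: BusRdX
[6] P0: load  L1 | P0:S(16), P1:S(16), P2:I | bus: BusRd,Flush
[7] P2: store L3 := 18 | P0:I, P1:I, P2:M(18) | bus: BusRdX
[8] P2: load  L2 | P0:I, P1:I, P2:S(0) | bus: BusRd
[9] P1: store L4 := 9 | P0:I, P1:M(9), P2:I | bus: BusRdX
[10] P0: store L3 := 22 | P0:M(22), P1:I, P2:I | bus: BusRdX,Flush
[11] P1: store L0 := 73 | P0:I, P1:M(73), P2:I | bus: BusRdX,Flush
[12] P0: load  L1 | P0:S(16), P1:S(16), P2:I | bus: none

bus = BusRdX,Flush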